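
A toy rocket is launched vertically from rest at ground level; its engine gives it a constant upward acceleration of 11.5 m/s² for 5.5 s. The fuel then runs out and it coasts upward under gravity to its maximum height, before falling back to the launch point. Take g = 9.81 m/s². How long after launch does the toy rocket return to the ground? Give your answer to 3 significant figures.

20.7 s

Phase 1 (powered ascent): v₀ = 0 m/s, a = 11.5 m/s².
v = v₀ + at = 0 + (11.5)(5.5) = 63.2 m/s
Δx = v₀t + ½at² = 0·5.5 + 0.5·11.5·5.5² = 174 m

Phase 2 (coasting upward): v₀ = 63.2 m/s, a = -9.81 m/s².
v = v₀ + at → t = (0 − 63.2) / -9.81 = 6.45 s
v² = v₀² + 2aΔx → Δx = (0² − 63.2²)/(2·-9.81) = 204 m

Phase 3 (free fall): v₀ = 0 m/s, a = -9.81 m/s².
Falls 378 m from rest: t = √(2·378/9.81) = 8.78 s; v = g·t = 86.1 m/s.
Total time = 5.50 + 6.45 + 8.78 = 20.7 s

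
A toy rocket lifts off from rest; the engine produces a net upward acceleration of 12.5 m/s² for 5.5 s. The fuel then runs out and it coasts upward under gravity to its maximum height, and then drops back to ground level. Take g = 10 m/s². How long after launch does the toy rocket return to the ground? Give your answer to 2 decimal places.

Phase 1 (powered ascent): v₀ = 0 m/s, a = 12.5 m/s².
v = v₀ + at = 0 + (12.5)(5.5) = 68.8 m/s
Δx = v₀t + ½at² = 0·5.5 + 0.5·12.5·5.5² = 189 m

Phase 2 (coasting upward): v₀ = 68.8 m/s, a = -10 m/s².
v = v₀ + at → t = (0 − 68.8) / -10 = 6.88 s
v² = v₀² + 2aΔx → Δx = (0² − 68.8²)/(2·-10) = 236 m

Phase 3 (free fall): v₀ = 0 m/s, a = -10 m/s².
Falls 425 m from rest: t = √(2·425/10) = 9.22 s; v = g·t = 92.2 m/s.
Total time = 5.50 + 6.88 + 9.22 = 21.6 s

21.60 s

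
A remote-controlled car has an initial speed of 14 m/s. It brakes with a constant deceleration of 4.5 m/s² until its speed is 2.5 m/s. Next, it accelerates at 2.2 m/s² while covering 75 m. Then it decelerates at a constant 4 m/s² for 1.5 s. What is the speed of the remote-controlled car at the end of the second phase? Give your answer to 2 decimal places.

18.34 m/s

Phase 1 (decelerating): v₀ = 14.0 m/s, a = -4.5 m/s².
v = v₀ + at → t = (2.5 − 14.0) / -4.5 = 2.56 s
v² = v₀² + 2aΔx → Δx = (2.5² − 14.0²)/(2·-4.5) = 21.1 m

Phase 2 (accelerating): v₀ = 2.50 m/s, a = 2.2 m/s².
v² = v₀² + 2aΔx = 2.50² + 2·2.2·75 = 336 → v = 18.3 m/s
t = (v − v₀)/a = (18.3 − 2.50)/2.2 = 7.20 s
Speed at end of phase 2 = 18.3 m/s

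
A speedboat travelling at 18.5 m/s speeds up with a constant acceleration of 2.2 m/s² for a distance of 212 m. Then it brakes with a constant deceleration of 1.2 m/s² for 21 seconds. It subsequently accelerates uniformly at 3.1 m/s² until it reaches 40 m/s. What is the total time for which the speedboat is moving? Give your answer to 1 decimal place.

38.3 s

Phase 1 (accelerating): v₀ = 18.5 m/s, a = 2.2 m/s².
v² = v₀² + 2aΔx = 18.5² + 2·2.2·212 = 1280 → v = 35.7 m/s
t = (v − v₀)/a = (35.7 − 18.5)/2.2 = 7.82 s

Phase 2 (decelerating): v₀ = 35.7 m/s, a = -1.2 m/s².
v = v₀ + at = 35.7 + (-1.2)(21) = 10.5 m/s
Δx = v₀t + ½at² = 35.7·21 + 0.5·-1.2·21² = 485 m

Phase 3 (accelerating): v₀ = 10.5 m/s, a = 3.1 m/s².
v = v₀ + at → t = (40 − 10.5) / 3.1 = 9.51 s
v² = v₀² + 2aΔx → Δx = (40² − 10.5²)/(2·3.1) = 240 m
Total time = 7.82 + 21.0 + 9.51 = 38.3 s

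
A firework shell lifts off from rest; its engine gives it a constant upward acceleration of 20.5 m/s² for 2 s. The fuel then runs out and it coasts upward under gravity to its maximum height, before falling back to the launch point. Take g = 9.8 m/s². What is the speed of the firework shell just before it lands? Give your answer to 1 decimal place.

Phase 1 (powered ascent): v₀ = 0 m/s, a = 20.5 m/s².
v = v₀ + at = 0 + (20.5)(2) = 41.0 m/s
Δx = v₀t + ½at² = 0·2 + 0.5·20.5·2² = 41.0 m

Phase 2 (coasting upward): v₀ = 41.0 m/s, a = -9.8 m/s².
v = v₀ + at → t = (0 − 41.0) / -9.8 = 4.18 s
v² = v₀² + 2aΔx → Δx = (0² − 41.0²)/(2·-9.8) = 85.8 m

Phase 3 (free fall): v₀ = 0 m/s, a = -9.8 m/s².
Falls 127 m from rest: t = √(2·127/9.8) = 5.09 s; v = g·t = 49.8 m/s.
Impact speed = 49.8 m/s

49.8 m/s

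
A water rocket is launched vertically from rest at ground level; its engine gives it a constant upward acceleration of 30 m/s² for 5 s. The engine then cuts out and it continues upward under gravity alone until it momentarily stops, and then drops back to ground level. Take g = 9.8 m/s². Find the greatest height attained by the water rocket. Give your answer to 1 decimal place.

1523.0 m

Phase 1 (powered ascent): v₀ = 0 m/s, a = 30 m/s².
v = v₀ + at = 0 + (30)(5) = 150 m/s
Δx = v₀t + ½at² = 0·5 + 0.5·30·5² = 375 m

Phase 2 (coasting upward): v₀ = 150 m/s, a = -9.8 m/s².
v = v₀ + at → t = (0 − 150) / -9.8 = 15.3 s
v² = v₀² + 2aΔx → Δx = (0² − 150²)/(2·-9.8) = 1150 m
Maximum height = 375 + 1150 = 1520 m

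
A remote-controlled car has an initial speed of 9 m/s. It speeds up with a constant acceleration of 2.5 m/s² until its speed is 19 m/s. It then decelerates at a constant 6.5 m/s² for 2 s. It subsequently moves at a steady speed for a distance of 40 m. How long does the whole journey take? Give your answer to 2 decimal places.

12.67 s

Phase 1 (accelerating): v₀ = 9.00 m/s, a = 2.5 m/s².
v = v₀ + at → t = (19 − 9.00) / 2.5 = 4.00 s
v² = v₀² + 2aΔx → Δx = (19² − 9.00²)/(2·2.5) = 56.0 m

Phase 2 (decelerating): v₀ = 19.0 m/s, a = -6.5 m/s².
v = v₀ + at = 19.0 + (-6.5)(2) = 6.00 m/s
Δx = v₀t + ½at² = 19.0·2 + 0.5·-6.5·2² = 25.0 m

Phase 3 (constant speed): v₀ = 6.00 m/s, a = 0 m/s².
Constant speed: t = d/v = 40/6.00 = 6.67 s
Total time = 4.00 + 2.00 + 6.67 = 12.7 s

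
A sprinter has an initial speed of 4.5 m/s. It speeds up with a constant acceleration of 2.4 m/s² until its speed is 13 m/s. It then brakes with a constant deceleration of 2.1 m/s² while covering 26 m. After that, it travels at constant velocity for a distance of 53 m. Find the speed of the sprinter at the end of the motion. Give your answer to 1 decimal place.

7.7 m/s

Phase 1 (accelerating): v₀ = 4.50 m/s, a = 2.4 m/s².
v = v₀ + at → t = (13 − 4.50) / 2.4 = 3.54 s
v² = v₀² + 2aΔx → Δx = (13² − 4.50²)/(2·2.4) = 31.0 m

Phase 2 (decelerating): v₀ = 13.0 m/s, a = -2.1 m/s².
v² = v₀² + 2aΔx = 13.0² + 2·-2.1·26 = 59.8 → v = 7.73 m/s
t = (v − v₀)/a = (7.73 − 13.0)/-2.1 = 2.51 s

Phase 3 (constant speed): v₀ = 7.73 m/s, a = 0 m/s².
Constant speed: t = d/v = 53/7.73 = 6.85 s
Final speed = 7.73 m/s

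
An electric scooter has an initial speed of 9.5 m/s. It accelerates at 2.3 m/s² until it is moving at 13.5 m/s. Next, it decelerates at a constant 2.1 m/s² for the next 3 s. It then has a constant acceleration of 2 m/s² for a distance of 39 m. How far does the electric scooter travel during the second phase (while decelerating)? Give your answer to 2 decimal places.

Phase 1 (accelerating): v₀ = 9.50 m/s, a = 2.3 m/s².
v = v₀ + at → t = (13.5 − 9.50) / 2.3 = 1.74 s
v² = v₀² + 2aΔx → Δx = (13.5² − 9.50²)/(2·2.3) = 20.0 m

Phase 2 (decelerating): v₀ = 13.5 m/s, a = -2.1 m/s².
v = v₀ + at = 13.5 + (-2.1)(3) = 7.20 m/s
Δx = v₀t + ½at² = 13.5·3 + 0.5·-2.1·3² = 31.0 m
Distance in phase 2 = 31.0 m

31.05 m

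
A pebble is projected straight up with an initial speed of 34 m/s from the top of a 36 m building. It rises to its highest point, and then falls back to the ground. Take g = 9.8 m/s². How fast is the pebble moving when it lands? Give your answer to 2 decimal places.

Phase 1 (rising): v₀ = 34.0 m/s, a = -9.8 m/s².
v = v₀ + at → t = (0 − 34.0) / -9.8 = 3.47 s
v² = v₀² + 2aΔx → Δx = (0² − 34.0²)/(2·-9.8) = 59.0 m

Phase 2 (falling): v₀ = 0 m/s, a = -9.8 m/s².
Falls 95.0 m from rest: t = √(2·95.0/9.8) = 4.40 s; v = g·t = 43.1 m/s.
Final speed = 43.1 m/s

43.15 m/s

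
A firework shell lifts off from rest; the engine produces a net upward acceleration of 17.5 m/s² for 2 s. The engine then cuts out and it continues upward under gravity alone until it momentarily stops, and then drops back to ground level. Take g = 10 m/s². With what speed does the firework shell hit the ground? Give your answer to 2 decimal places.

43.87 m/s

Phase 1 (powered ascent): v₀ = 0 m/s, a = 17.5 m/s².
v = v₀ + at = 0 + (17.5)(2) = 35.0 m/s
Δx = v₀t + ½at² = 0·2 + 0.5·17.5·2² = 35.0 m

Phase 2 (coasting upward): v₀ = 35.0 m/s, a = -10 m/s².
v = v₀ + at → t = (0 − 35.0) / -10 = 3.50 s
v² = v₀² + 2aΔx → Δx = (0² − 35.0²)/(2·-10) = 61.2 m

Phase 3 (free fall): v₀ = 0 m/s, a = -10 m/s².
Falls 96.2 m from rest: t = √(2·96.2/10) = 4.39 s; v = g·t = 43.9 m/s.
Impact speed = 43.9 m/s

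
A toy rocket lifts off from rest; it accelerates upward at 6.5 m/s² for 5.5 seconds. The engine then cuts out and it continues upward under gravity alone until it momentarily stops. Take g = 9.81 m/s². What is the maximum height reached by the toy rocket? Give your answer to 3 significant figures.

163 m

Phase 1 (powered ascent): v₀ = 0 m/s, a = 6.5 m/s².
v = v₀ + at = 0 + (6.5)(5.5) = 35.8 m/s
Δx = v₀t + ½at² = 0·5.5 + 0.5·6.5·5.5² = 98.3 m

Phase 2 (coasting upward): v₀ = 35.8 m/s, a = -9.81 m/s².
v = v₀ + at → t = (0 − 35.8) / -9.81 = 3.64 s
v² = v₀² + 2aΔx → Δx = (0² − 35.8²)/(2·-9.81) = 65.1 m
Maximum height = 98.3 + 65.1 = 163 m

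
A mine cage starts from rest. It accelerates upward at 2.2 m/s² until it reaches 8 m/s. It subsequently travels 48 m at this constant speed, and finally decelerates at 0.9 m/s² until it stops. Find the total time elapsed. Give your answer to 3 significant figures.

Phase 1 (accelerating): v₀ = 0 m/s, a = 2.2 m/s².
v = v₀ + at → t = (8 − 0) / 2.2 = 3.64 s
v² = v₀² + 2aΔx → Δx = (8² − 0²)/(2·2.2) = 14.5 m

Phase 2 (constant speed): v₀ = 8.00 m/s, a = 0 m/s².
Constant speed: t = d/v = 48/8.00 = 6.00 s

Phase 3 (decelerating): v₀ = 8.00 m/s, a = -0.9 m/s².
v = v₀ + at → t = (0 − 8.00) / -0.9 = 8.89 s
v² = v₀² + 2aΔx → Δx = (0² − 8.00²)/(2·-0.9) = 35.6 m
Total time = 3.64 + 6.00 + 8.89 = 18.5 s

18.5 s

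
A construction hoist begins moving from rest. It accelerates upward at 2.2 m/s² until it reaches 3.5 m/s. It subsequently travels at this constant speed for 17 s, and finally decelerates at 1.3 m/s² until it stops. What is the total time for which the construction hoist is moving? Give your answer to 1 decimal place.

21.3 s

Phase 1 (accelerating): v₀ = 0 m/s, a = 2.2 m/s².
v = v₀ + at → t = (3.5 − 0) / 2.2 = 1.59 s
v² = v₀² + 2aΔx → Δx = (3.5² − 0²)/(2·2.2) = 2.78 m

Phase 2 (constant speed): v₀ = 3.50 m/s, a = 0 m/s².
v = v₀ + at = 3.50 + (0)(17) = 3.50 m/s
Δx = v₀t + ½at² = 3.50·17 + 0.5·0·17² = 59.5 m

Phase 3 (decelerating): v₀ = 3.50 m/s, a = -1.3 m/s².
v = v₀ + at → t = (0 − 3.50) / -1.3 = 2.69 s
v² = v₀² + 2aΔx → Δx = (0² − 3.50²)/(2·-1.3) = 4.71 m
Total time = 1.59 + 17.0 + 2.69 = 21.3 s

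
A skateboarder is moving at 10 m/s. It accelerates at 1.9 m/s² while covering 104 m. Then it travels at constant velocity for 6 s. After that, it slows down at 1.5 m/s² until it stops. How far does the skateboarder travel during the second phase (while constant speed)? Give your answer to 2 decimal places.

Phase 1 (accelerating): v₀ = 10.0 m/s, a = 1.9 m/s².
v² = v₀² + 2aΔx = 10.0² + 2·1.9·104 = 495 → v = 22.3 m/s
t = (v − v₀)/a = (22.3 − 10.0)/1.9 = 6.45 s

Phase 2 (constant speed): v₀ = 22.3 m/s, a = 0 m/s².
v = v₀ + at = 22.3 + (0)(6) = 22.3 m/s
Δx = v₀t + ½at² = 22.3·6 + 0.5·0·6² = 134 m
Distance in phase 2 = 134 m

133.52 m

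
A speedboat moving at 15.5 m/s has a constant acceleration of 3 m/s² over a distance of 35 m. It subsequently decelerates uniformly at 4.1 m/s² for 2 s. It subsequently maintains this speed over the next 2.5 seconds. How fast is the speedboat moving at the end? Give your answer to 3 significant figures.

Phase 1 (accelerating): v₀ = 15.5 m/s, a = 3 m/s².
v² = v₀² + 2aΔx = 15.5² + 2·3·35 = 450 → v = 21.2 m/s
t = (v − v₀)/a = (21.2 − 15.5)/3 = 1.91 s

Phase 2 (decelerating): v₀ = 21.2 m/s, a = -4.1 m/s².
v = v₀ + at = 21.2 + (-4.1)(2) = 13.0 m/s
Δx = v₀t + ½at² = 21.2·2 + 0.5·-4.1·2² = 34.2 m

Phase 3 (constant speed): v₀ = 13.0 m/s, a = 0 m/s².
v = v₀ + at = 13.0 + (0)(2.5) = 13.0 m/s
Δx = v₀t + ½at² = 13.0·2.5 + 0.5·0·2.5² = 32.5 m
Final speed = 13.0 m/s

13.0 m/s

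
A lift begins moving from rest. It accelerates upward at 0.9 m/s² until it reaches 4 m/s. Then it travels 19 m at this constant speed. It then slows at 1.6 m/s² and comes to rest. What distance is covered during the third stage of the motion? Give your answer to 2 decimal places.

5.00 m

Phase 1 (accelerating): v₀ = 0 m/s, a = 0.9 m/s².
v = v₀ + at → t = (4 − 0) / 0.9 = 4.44 s
v² = v₀² + 2aΔx → Δx = (4² − 0²)/(2·0.9) = 8.89 m

Phase 2 (constant speed): v₀ = 4.00 m/s, a = 0 m/s².
Constant speed: t = d/v = 19/4.00 = 4.75 s

Phase 3 (decelerating): v₀ = 4.00 m/s, a = -1.6 m/s².
v = v₀ + at → t = (0 − 4.00) / -1.6 = 2.50 s
v² = v₀² + 2aΔx → Δx = (0² − 4.00²)/(2·-1.6) = 5.00 m
Distance in phase 3 = 5.00 m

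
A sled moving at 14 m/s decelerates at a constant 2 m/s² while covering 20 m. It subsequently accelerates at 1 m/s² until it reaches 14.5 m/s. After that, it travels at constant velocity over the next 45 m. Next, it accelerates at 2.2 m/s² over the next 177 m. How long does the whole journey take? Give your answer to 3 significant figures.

16.2 s

Phase 1 (decelerating): v₀ = 14.0 m/s, a = -2 m/s².
v² = v₀² + 2aΔx = 14.0² + 2·-2·20 = 116 → v = 10.8 m/s
t = (v − v₀)/a = (10.8 − 14.0)/-2 = 1.61 s

Phase 2 (accelerating): v₀ = 10.8 m/s, a = 1 m/s².
v = v₀ + at → t = (14.5 − 10.8) / 1 = 3.73 s
v² = v₀² + 2aΔx → Δx = (14.5² − 10.8²)/(2·1) = 47.1 m

Phase 3 (constant speed): v₀ = 14.5 m/s, a = 0 m/s².
Constant speed: t = d/v = 45/14.5 = 3.10 s

Phase 4 (accelerating): v₀ = 14.5 m/s, a = 2.2 m/s².
v² = v₀² + 2aΔx = 14.5² + 2·2.2·177 = 989 → v = 31.4 m/s
t = (v − v₀)/a = (31.4 − 14.5)/2.2 = 7.70 s
Total time = 1.61 + 3.73 + 3.10 + 7.70 = 16.2 s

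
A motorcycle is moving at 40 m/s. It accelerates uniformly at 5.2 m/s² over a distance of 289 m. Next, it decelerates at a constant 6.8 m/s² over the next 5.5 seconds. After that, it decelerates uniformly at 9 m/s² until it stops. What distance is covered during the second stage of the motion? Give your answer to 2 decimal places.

270.41 m

Phase 1 (accelerating): v₀ = 40.0 m/s, a = 5.2 m/s².
v² = v₀² + 2aΔx = 40.0² + 2·5.2·289 = 4610 → v = 67.9 m/s
t = (v − v₀)/a = (67.9 − 40.0)/5.2 = 5.36 s

Phase 2 (decelerating): v₀ = 67.9 m/s, a = -6.8 m/s².
v = v₀ + at = 67.9 + (-6.8)(5.5) = 30.5 m/s
Δx = v₀t + ½at² = 67.9·5.5 + 0.5·-6.8·5.5² = 270 m
Distance in phase 2 = 270 m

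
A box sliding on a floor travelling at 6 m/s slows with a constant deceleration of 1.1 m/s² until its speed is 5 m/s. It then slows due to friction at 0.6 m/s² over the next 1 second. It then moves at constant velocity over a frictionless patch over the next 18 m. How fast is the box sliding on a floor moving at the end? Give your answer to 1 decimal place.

Phase 1 (decelerating): v₀ = 6.00 m/s, a = -1.1 m/s².
v = v₀ + at → t = (5 − 6.00) / -1.1 = 0.909 s
v² = v₀² + 2aΔx → Δx = (5² − 6.00²)/(2·-1.1) = 5.00 m

Phase 2 (decelerating): v₀ = 5.00 m/s, a = -0.6 m/s².
v = v₀ + at = 5.00 + (-0.6)(1) = 4.40 m/s
Δx = v₀t + ½at² = 5.00·1 + 0.5·-0.6·1² = 4.70 m

Phase 3 (constant speed): v₀ = 4.40 m/s, a = 0 m/s².
Constant speed: t = d/v = 18/4.40 = 4.09 s
Final speed = 4.40 m/s

4.4 m/s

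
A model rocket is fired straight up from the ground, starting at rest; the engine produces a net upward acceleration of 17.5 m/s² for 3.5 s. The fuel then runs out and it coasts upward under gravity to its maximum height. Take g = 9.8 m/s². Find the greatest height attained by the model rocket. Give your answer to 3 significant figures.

299 m

Phase 1 (powered ascent): v₀ = 0 m/s, a = 17.5 m/s².
v = v₀ + at = 0 + (17.5)(3.5) = 61.2 m/s
Δx = v₀t + ½at² = 0·3.5 + 0.5·17.5·3.5² = 107 m

Phase 2 (coasting upward): v₀ = 61.2 m/s, a = -9.8 m/s².
v = v₀ + at → t = (0 − 61.2) / -9.8 = 6.25 s
v² = v₀² + 2aΔx → Δx = (0² − 61.2²)/(2·-9.8) = 191 m
Maximum height = 107 + 191 = 299 m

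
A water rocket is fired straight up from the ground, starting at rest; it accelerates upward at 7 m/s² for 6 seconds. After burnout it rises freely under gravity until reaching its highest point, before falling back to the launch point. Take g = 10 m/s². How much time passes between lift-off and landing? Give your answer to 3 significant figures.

Phase 1 (powered ascent): v₀ = 0 m/s, a = 7 m/s².
v = v₀ + at = 0 + (7)(6) = 42.0 m/s
Δx = v₀t + ½at² = 0·6 + 0.5·7·6² = 126 m

Phase 2 (coasting upward): v₀ = 42.0 m/s, a = -10 m/s².
v = v₀ + at → t = (0 − 42.0) / -10 = 4.20 s
v² = v₀² + 2aΔx → Δx = (0² − 42.0²)/(2·-10) = 88.2 m

Phase 3 (free fall): v₀ = 0 m/s, a = -10 m/s².
Falls 214 m from rest: t = √(2·214/10) = 6.55 s; v = g·t = 65.5 m/s.
Total time = 6.00 + 4.20 + 6.55 = 16.7 s

16.7 s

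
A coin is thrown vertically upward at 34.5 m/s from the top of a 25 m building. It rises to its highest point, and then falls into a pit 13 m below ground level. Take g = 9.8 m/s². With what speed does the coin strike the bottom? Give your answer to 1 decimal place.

Phase 1 (rising): v₀ = 34.5 m/s, a = -9.8 m/s².
v = v₀ + at → t = (0 − 34.5) / -9.8 = 3.52 s
v² = v₀² + 2aΔx → Δx = (0² − 34.5²)/(2·-9.8) = 60.7 m

Phase 2 (falling): v₀ = 0 m/s, a = -9.8 m/s².
Falls 98.7 m from rest: t = √(2·98.7/9.8) = 4.49 s; v = g·t = 44.0 m/s.
Final speed = 44.0 m/s

44.0 m/s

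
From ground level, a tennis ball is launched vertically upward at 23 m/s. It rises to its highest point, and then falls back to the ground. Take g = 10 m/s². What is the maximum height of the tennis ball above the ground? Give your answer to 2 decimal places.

26.45 m

Phase 1 (rising): v₀ = 23.0 m/s, a = -10 m/s².
v = v₀ + at → t = (0 − 23.0) / -10 = 2.30 s
v² = v₀² + 2aΔx → Δx = (0² − 23.0²)/(2·-10) = 26.4 m
Maximum height = 26.4 m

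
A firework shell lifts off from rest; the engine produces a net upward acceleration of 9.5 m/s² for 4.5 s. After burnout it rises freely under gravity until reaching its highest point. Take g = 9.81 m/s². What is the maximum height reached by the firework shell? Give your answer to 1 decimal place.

189.3 m

Phase 1 (powered ascent): v₀ = 0 m/s, a = 9.5 m/s².
v = v₀ + at = 0 + (9.5)(4.5) = 42.8 m/s
Δx = v₀t + ½at² = 0·4.5 + 0.5·9.5·4.5² = 96.2 m

Phase 2 (coasting upward): v₀ = 42.8 m/s, a = -9.81 m/s².
v = v₀ + at → t = (0 − 42.8) / -9.81 = 4.36 s
v² = v₀² + 2aΔx → Δx = (0² − 42.8²)/(2·-9.81) = 93.1 m
Maximum height = 96.2 + 93.1 = 189 m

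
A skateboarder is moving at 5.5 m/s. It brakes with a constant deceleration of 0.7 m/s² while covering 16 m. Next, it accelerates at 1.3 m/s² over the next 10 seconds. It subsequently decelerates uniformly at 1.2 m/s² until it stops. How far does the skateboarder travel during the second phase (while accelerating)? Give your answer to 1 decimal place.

Phase 1 (decelerating): v₀ = 5.50 m/s, a = -0.7 m/s².
v² = v₀² + 2aΔx = 5.50² + 2·-0.7·16 = 7.85 → v = 2.80 m/s
t = (v − v₀)/a = (2.80 − 5.50)/-0.7 = 3.85 s

Phase 2 (accelerating): v₀ = 2.80 m/s, a = 1.3 m/s².
v = v₀ + at = 2.80 + (1.3)(10) = 15.8 m/s
Δx = v₀t + ½at² = 2.80·10 + 0.5·1.3·10² = 93.0 m
Distance in phase 2 = 93.0 m

93.0 m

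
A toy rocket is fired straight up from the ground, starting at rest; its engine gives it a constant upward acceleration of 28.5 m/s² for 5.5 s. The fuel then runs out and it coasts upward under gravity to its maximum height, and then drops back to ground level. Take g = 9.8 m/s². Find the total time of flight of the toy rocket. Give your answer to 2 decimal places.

Phase 1 (powered ascent): v₀ = 0 m/s, a = 28.5 m/s².
v = v₀ + at = 0 + (28.5)(5.5) = 157 m/s
Δx = v₀t + ½at² = 0·5.5 + 0.5·28.5·5.5² = 431 m

Phase 2 (coasting upward): v₀ = 157 m/s, a = -9.8 m/s².
v = v₀ + at → t = (0 − 157) / -9.8 = 16.0 s
v² = v₀² + 2aΔx → Δx = (0² − 157²)/(2·-9.8) = 1250 m

Phase 3 (free fall): v₀ = 0 m/s, a = -9.8 m/s².
Falls 1680 m from rest: t = √(2·1680/9.8) = 18.5 s; v = g·t = 182 m/s.
Total time = 5.50 + 16.0 + 18.5 = 40.0 s

40.04 s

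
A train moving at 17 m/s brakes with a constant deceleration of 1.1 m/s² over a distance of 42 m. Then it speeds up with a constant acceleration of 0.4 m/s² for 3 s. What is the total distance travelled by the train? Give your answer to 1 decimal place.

85.9 m

Phase 1 (decelerating): v₀ = 17.0 m/s, a = -1.1 m/s².
v² = v₀² + 2aΔx = 17.0² + 2·-1.1·42 = 197 → v = 14.0 m/s
t = (v − v₀)/a = (14.0 − 17.0)/-1.1 = 2.71 s

Phase 2 (accelerating): v₀ = 14.0 m/s, a = 0.4 m/s².
v = v₀ + at = 14.0 + (0.4)(3) = 15.2 m/s
Δx = v₀t + ½at² = 14.0·3 + 0.5·0.4·3² = 43.9 m
Total distance = 42.0 + 43.9 = 85.9 m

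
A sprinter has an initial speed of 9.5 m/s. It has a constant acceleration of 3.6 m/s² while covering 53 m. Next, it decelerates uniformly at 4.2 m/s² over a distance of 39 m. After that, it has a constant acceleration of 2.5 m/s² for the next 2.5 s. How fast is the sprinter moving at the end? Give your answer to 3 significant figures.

Phase 1 (accelerating): v₀ = 9.50 m/s, a = 3.6 m/s².
v² = v₀² + 2aΔx = 9.50² + 2·3.6·53 = 472 → v = 21.7 m/s
t = (v − v₀)/a = (21.7 − 9.50)/3.6 = 3.40 s

Phase 2 (decelerating): v₀ = 21.7 m/s, a = -4.2 m/s².
v² = v₀² + 2aΔx = 21.7² + 2·-4.2·39 = 144 → v = 12.0 m/s
t = (v − v₀)/a = (12.0 − 21.7)/-4.2 = 2.31 s

Phase 3 (accelerating): v₀ = 12.0 m/s, a = 2.5 m/s².
v = v₀ + at = 12.0 + (2.5)(2.5) = 18.3 m/s
Δx = v₀t + ½at² = 12.0·2.5 + 0.5·2.5·2.5² = 37.8 m
Final speed = 18.3 m/s

18.3 m/s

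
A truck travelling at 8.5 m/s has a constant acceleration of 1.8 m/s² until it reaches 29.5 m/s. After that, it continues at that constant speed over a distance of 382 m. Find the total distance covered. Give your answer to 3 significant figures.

604 m

Phase 1 (accelerating): v₀ = 8.50 m/s, a = 1.8 m/s².
v = v₀ + at → t = (29.5 − 8.50) / 1.8 = 11.7 s
v² = v₀² + 2aΔx → Δx = (29.5² − 8.50²)/(2·1.8) = 222 m

Phase 2 (constant speed): v₀ = 29.5 m/s, a = 0 m/s².
Constant speed: t = d/v = 382/29.5 = 12.9 s
Total distance = 222 + 382 = 604 m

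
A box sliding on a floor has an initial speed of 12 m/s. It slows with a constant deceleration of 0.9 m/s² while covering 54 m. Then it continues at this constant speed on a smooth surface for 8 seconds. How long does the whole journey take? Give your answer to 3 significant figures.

Phase 1 (decelerating): v₀ = 12.0 m/s, a = -0.9 m/s².
v² = v₀² + 2aΔx = 12.0² + 2·-0.9·54 = 46.8 → v = 6.84 m/s
t = (v − v₀)/a = (6.84 − 12.0)/-0.9 = 5.73 s

Phase 2 (constant speed): v₀ = 6.84 m/s, a = 0 m/s².
v = v₀ + at = 6.84 + (0)(8) = 6.84 m/s
Δx = v₀t + ½at² = 6.84·8 + 0.5·0·8² = 54.7 m
Total time = 5.73 + 8.00 = 13.7 s

13.7 s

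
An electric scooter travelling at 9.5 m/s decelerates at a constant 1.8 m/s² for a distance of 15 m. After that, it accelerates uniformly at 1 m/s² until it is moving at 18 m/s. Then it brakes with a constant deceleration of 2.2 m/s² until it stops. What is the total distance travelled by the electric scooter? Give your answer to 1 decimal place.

Phase 1 (decelerating): v₀ = 9.50 m/s, a = -1.8 m/s².
v² = v₀² + 2aΔx = 9.50² + 2·-1.8·15 = 36.2 → v = 6.02 m/s
t = (v − v₀)/a = (6.02 − 9.50)/-1.8 = 1.93 s

Phase 2 (accelerating): v₀ = 6.02 m/s, a = 1 m/s².
v = v₀ + at → t = (18 − 6.02) / 1 = 12.0 s
v² = v₀² + 2aΔx → Δx = (18² − 6.02²)/(2·1) = 144 m

Phase 3 (decelerating): v₀ = 18.0 m/s, a = -2.2 m/s².
v = v₀ + at → t = (0 − 18.0) / -2.2 = 8.18 s
v² = v₀² + 2aΔx → Δx = (0² − 18.0²)/(2·-2.2) = 73.6 m
Total distance = 15.0 + 144 + 73.6 = 233 m

232.5 m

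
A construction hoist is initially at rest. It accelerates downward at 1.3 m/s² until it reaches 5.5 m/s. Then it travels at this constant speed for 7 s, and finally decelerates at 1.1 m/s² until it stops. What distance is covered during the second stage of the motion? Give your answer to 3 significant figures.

38.5 m

Phase 1 (accelerating): v₀ = 0 m/s, a = 1.3 m/s².
v = v₀ + at → t = (5.5 − 0) / 1.3 = 4.23 s
v² = v₀² + 2aΔx → Δx = (5.5² − 0²)/(2·1.3) = 11.6 m

Phase 2 (constant speed): v₀ = 5.50 m/s, a = 0 m/s².
v = v₀ + at = 5.50 + (0)(7) = 5.50 m/s
Δx = v₀t + ½at² = 5.50·7 + 0.5·0·7² = 38.5 m
Distance in phase 2 = 38.5 m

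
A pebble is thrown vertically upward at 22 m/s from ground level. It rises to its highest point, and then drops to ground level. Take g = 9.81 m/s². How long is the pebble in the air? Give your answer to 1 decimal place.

4.5 s

Phase 1 (rising): v₀ = 22.0 m/s, a = -9.81 m/s².
v = v₀ + at → t = (0 − 22.0) / -9.81 = 2.24 s
v² = v₀² + 2aΔx → Δx = (0² − 22.0²)/(2·-9.81) = 24.7 m

Phase 2 (falling): v₀ = 0 m/s, a = -9.81 m/s².
Falls 24.7 m from rest: t = √(2·24.7/9.81) = 2.24 s; v = g·t = 22.0 m/s.
Total time = 2.24 + 2.24 = 4.49 s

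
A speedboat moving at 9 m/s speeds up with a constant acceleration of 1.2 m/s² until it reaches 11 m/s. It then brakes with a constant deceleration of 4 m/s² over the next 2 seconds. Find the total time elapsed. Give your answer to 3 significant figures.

3.67 s

Phase 1 (accelerating): v₀ = 9.00 m/s, a = 1.2 m/s².
v = v₀ + at → t = (11 − 9.00) / 1.2 = 1.67 s
v² = v₀² + 2aΔx → Δx = (11² − 9.00²)/(2·1.2) = 16.7 m

Phase 2 (decelerating): v₀ = 11.0 m/s, a = -4 m/s².
v = v₀ + at = 11.0 + (-4)(2) = 3.00 m/s
Δx = v₀t + ½at² = 11.0·2 + 0.5·-4·2² = 14.0 m
Total time = 1.67 + 2.00 = 3.67 s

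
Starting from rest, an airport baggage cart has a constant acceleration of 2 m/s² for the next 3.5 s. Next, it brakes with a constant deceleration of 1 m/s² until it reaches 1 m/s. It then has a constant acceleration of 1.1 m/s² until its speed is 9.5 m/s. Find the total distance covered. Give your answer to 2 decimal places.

Phase 1 (accelerating): v₀ = 0 m/s, a = 2 m/s².
v = v₀ + at = 0 + (2)(3.5) = 7.00 m/s
Δx = v₀t + ½at² = 0·3.5 + 0.5·2·3.5² = 12.2 m

Phase 2 (decelerating): v₀ = 7.00 m/s, a = -1 m/s².
v = v₀ + at → t = (1 − 7.00) / -1 = 6.00 s
v² = v₀² + 2aΔx → Δx = (1² − 7.00²)/(2·-1) = 24.0 m

Phase 3 (accelerating): v₀ = 1.00 m/s, a = 1.1 m/s².
v = v₀ + at → t = (9.5 − 1.00) / 1.1 = 7.73 s
v² = v₀² + 2aΔx → Δx = (9.5² − 1.00²)/(2·1.1) = 40.6 m
Total distance = 12.2 + 24.0 + 40.6 = 76.8 m

76.82 m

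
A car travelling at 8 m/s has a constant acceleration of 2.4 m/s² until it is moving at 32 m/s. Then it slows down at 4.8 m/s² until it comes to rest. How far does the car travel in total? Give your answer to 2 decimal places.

306.67 m

Phase 1 (accelerating): v₀ = 8.00 m/s, a = 2.4 m/s².
v = v₀ + at → t = (32 − 8.00) / 2.4 = 10.0 s
v² = v₀² + 2aΔx → Δx = (32² − 8.00²)/(2·2.4) = 200 m

Phase 2 (decelerating): v₀ = 32.0 m/s, a = -4.8 m/s².
v = v₀ + at → t = (0 − 32.0) / -4.8 = 6.67 s
v² = v₀² + 2aΔx → Δx = (0² − 32.0²)/(2·-4.8) = 107 m
Total distance = 200 + 107 = 307 m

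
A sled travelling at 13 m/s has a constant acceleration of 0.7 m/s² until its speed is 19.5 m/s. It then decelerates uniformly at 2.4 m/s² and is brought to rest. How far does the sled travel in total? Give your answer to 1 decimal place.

Phase 1 (accelerating): v₀ = 13.0 m/s, a = 0.7 m/s².
v = v₀ + at → t = (19.5 − 13.0) / 0.7 = 9.29 s
v² = v₀² + 2aΔx → Δx = (19.5² − 13.0²)/(2·0.7) = 151 m

Phase 2 (decelerating): v₀ = 19.5 m/s, a = -2.4 m/s².
v = v₀ + at → t = (0 − 19.5) / -2.4 = 8.12 s
v² = v₀² + 2aΔx → Δx = (0² − 19.5²)/(2·-2.4) = 79.2 m
Total distance = 151 + 79.2 = 230 m

230.1 m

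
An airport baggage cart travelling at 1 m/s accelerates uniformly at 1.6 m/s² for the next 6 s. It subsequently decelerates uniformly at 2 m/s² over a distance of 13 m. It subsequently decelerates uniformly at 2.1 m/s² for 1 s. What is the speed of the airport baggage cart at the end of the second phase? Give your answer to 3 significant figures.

7.77 m/s

Phase 1 (accelerating): v₀ = 1.00 m/s, a = 1.6 m/s².
v = v₀ + at = 1.00 + (1.6)(6) = 10.6 m/s
Δx = v₀t + ½at² = 1.00·6 + 0.5·1.6·6² = 34.8 m

Phase 2 (decelerating): v₀ = 10.6 m/s, a = -2 m/s².
v² = v₀² + 2aΔx = 10.6² + 2·-2·13 = 60.4 → v = 7.77 m/s
t = (v − v₀)/a = (7.77 − 10.6)/-2 = 1.42 s
Speed at end of phase 2 = 7.77 m/s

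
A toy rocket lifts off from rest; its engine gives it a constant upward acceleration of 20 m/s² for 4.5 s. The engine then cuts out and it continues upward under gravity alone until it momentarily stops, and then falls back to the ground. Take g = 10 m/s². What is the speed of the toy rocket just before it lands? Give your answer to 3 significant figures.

110 m/s

Phase 1 (powered ascent): v₀ = 0 m/s, a = 20 m/s².
v = v₀ + at = 0 + (20)(4.5) = 90.0 m/s
Δx = v₀t + ½at² = 0·4.5 + 0.5·20·4.5² = 202 m

Phase 2 (coasting upward): v₀ = 90.0 m/s, a = -10 m/s².
v = v₀ + at → t = (0 − 90.0) / -10 = 9.00 s
v² = v₀² + 2aΔx → Δx = (0² − 90.0²)/(2·-10) = 405 m

Phase 3 (free fall): v₀ = 0 m/s, a = -10 m/s².
Falls 608 m from rest: t = √(2·608/10) = 11.0 s; v = g·t = 110 m/s.
Impact speed = 110 m/s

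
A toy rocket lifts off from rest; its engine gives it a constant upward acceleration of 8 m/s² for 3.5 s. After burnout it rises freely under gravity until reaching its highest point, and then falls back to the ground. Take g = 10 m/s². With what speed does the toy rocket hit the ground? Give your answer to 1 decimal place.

42.0 m/s

Phase 1 (powered ascent): v₀ = 0 m/s, a = 8 m/s².
v = v₀ + at = 0 + (8)(3.5) = 28.0 m/s
Δx = v₀t + ½at² = 0·3.5 + 0.5·8·3.5² = 49.0 m

Phase 2 (coasting upward): v₀ = 28.0 m/s, a = -10 m/s².
v = v₀ + at → t = (0 − 28.0) / -10 = 2.80 s
v² = v₀² + 2aΔx → Δx = (0² − 28.0²)/(2·-10) = 39.2 m

Phase 3 (free fall): v₀ = 0 m/s, a = -10 m/s².
Falls 88.2 m from rest: t = √(2·88.2/10) = 4.20 s; v = g·t = 42.0 m/s.
Impact speed = 42.0 m/s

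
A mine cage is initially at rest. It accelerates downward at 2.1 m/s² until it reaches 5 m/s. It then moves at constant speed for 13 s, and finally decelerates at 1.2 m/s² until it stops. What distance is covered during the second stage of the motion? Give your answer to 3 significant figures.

Phase 1 (accelerating): v₀ = 0 m/s, a = 2.1 m/s².
v = v₀ + at → t = (5 − 0) / 2.1 = 2.38 s
v² = v₀² + 2aΔx → Δx = (5² − 0²)/(2·2.1) = 5.95 m

Phase 2 (constant speed): v₀ = 5.00 m/s, a = 0 m/s².
v = v₀ + at = 5.00 + (0)(13) = 5.00 m/s
Δx = v₀t + ½at² = 5.00·13 + 0.5·0·13² = 65.0 m
Distance in phase 2 = 65.0 m

65.0 m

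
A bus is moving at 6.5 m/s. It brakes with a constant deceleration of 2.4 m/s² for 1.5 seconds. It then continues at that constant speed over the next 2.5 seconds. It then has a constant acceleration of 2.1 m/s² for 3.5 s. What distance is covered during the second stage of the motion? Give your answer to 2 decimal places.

7.25 m

Phase 1 (decelerating): v₀ = 6.50 m/s, a = -2.4 m/s².
v = v₀ + at = 6.50 + (-2.4)(1.5) = 2.90 m/s
Δx = v₀t + ½at² = 6.50·1.5 + 0.5·-2.4·1.5² = 7.05 m

Phase 2 (constant speed): v₀ = 2.90 m/s, a = 0 m/s².
v = v₀ + at = 2.90 + (0)(2.5) = 2.90 m/s
Δx = v₀t + ½at² = 2.90·2.5 + 0.5·0·2.5² = 7.25 m
Distance in phase 2 = 7.25 m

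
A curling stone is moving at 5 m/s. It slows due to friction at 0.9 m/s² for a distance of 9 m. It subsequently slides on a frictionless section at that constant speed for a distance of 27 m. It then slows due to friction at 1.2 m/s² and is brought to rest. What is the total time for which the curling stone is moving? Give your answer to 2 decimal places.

Phase 1 (decelerating): v₀ = 5.00 m/s, a = -0.9 m/s².
v² = v₀² + 2aΔx = 5.00² + 2·-0.9·9 = 8.80 → v = 2.97 m/s
t = (v − v₀)/a = (2.97 − 5.00)/-0.9 = 2.26 s

Phase 2 (constant speed): v₀ = 2.97 m/s, a = 0 m/s².
Constant speed: t = d/v = 27/2.97 = 9.10 s

Phase 3 (decelerating): v₀ = 2.97 m/s, a = -1.2 m/s².
v = v₀ + at → t = (0 − 2.97) / -1.2 = 2.47 s
v² = v₀² + 2aΔx → Δx = (0² − 2.97²)/(2·-1.2) = 3.67 m
Total time = 2.26 + 9.10 + 2.47 = 13.8 s

13.83 s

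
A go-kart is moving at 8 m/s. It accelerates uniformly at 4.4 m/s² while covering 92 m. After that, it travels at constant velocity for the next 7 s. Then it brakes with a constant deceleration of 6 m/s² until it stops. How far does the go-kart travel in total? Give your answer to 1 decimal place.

Phase 1 (accelerating): v₀ = 8.00 m/s, a = 4.4 m/s².
v² = v₀² + 2aΔx = 8.00² + 2·4.4·92 = 874 → v = 29.6 m/s
t = (v − v₀)/a = (29.6 − 8.00)/4.4 = 4.90 s

Phase 2 (constant speed): v₀ = 29.6 m/s, a = 0 m/s².
v = v₀ + at = 29.6 + (0)(7) = 29.6 m/s
Δx = v₀t + ½at² = 29.6·7 + 0.5·0·7² = 207 m

Phase 3 (decelerating): v₀ = 29.6 m/s, a = -6 m/s².
v = v₀ + at → t = (0 − 29.6) / -6 = 4.93 s
v² = v₀² + 2aΔx → Δx = (0² − 29.6²)/(2·-6) = 72.8 m
Total distance = 92.0 + 207 + 72.8 = 372 m

371.7 m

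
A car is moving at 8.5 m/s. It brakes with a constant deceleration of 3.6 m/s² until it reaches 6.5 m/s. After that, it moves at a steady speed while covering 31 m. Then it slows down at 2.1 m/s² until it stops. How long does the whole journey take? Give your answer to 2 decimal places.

8.42 s

Phase 1 (decelerating): v₀ = 8.50 m/s, a = -3.6 m/s².
v = v₀ + at → t = (6.5 − 8.50) / -3.6 = 0.556 s
v² = v₀² + 2aΔx → Δx = (6.5² − 8.50²)/(2·-3.6) = 4.17 m

Phase 2 (constant speed): v₀ = 6.50 m/s, a = 0 m/s².
Constant speed: t = d/v = 31/6.50 = 4.77 s

Phase 3 (decelerating): v₀ = 6.50 m/s, a = -2.1 m/s².
v = v₀ + at → t = (0 − 6.50) / -2.1 = 3.10 s
v² = v₀² + 2aΔx → Δx = (0² − 6.50²)/(2·-2.1) = 10.1 m
Total time = 0.556 + 4.77 + 3.10 = 8.42 s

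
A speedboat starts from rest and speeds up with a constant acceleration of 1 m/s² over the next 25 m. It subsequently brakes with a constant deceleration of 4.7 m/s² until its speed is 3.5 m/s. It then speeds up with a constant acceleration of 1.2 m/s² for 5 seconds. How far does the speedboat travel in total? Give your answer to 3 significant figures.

61.5 m

Phase 1 (accelerating): v₀ = 0 m/s, a = 1 m/s².
v² = v₀² + 2aΔx = 0² + 2·1·25 = 50.0 → v = 7.07 m/s
t = (v − v₀)/a = (7.07 − 0)/1 = 7.07 s

Phase 2 (decelerating): v₀ = 7.07 m/s, a = -4.7 m/s².
v = v₀ + at → t = (3.5 − 7.07) / -4.7 = 0.760 s
v² = v₀² + 2aΔx → Δx = (3.5² − 7.07²)/(2·-4.7) = 4.02 m

Phase 3 (accelerating): v₀ = 3.50 m/s, a = 1.2 m/s².
v = v₀ + at = 3.50 + (1.2)(5) = 9.50 m/s
Δx = v₀t + ½at² = 3.50·5 + 0.5·1.2·5² = 32.5 m
Total distance = 25.0 + 4.02 + 32.5 = 61.5 m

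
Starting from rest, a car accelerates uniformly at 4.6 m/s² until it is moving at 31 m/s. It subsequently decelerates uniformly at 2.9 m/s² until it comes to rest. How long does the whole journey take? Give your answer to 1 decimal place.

Phase 1 (accelerating): v₀ = 0 m/s, a = 4.6 m/s².
v = v₀ + at → t = (31 − 0) / 4.6 = 6.74 s
v² = v₀² + 2aΔx → Δx = (31² − 0²)/(2·4.6) = 104 m

Phase 2 (decelerating): v₀ = 31.0 m/s, a = -2.9 m/s².
v = v₀ + at → t = (0 − 31.0) / -2.9 = 10.7 s
v² = v₀² + 2aΔx → Δx = (0² − 31.0²)/(2·-2.9) = 166 m
Total time = 6.74 + 10.7 = 17.4 s

17.4 s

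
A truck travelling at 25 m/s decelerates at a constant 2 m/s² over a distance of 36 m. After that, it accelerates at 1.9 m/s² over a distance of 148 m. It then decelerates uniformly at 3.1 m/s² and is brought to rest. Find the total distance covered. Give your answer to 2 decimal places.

352.29 m

Phase 1 (decelerating): v₀ = 25.0 m/s, a = -2 m/s².
v² = v₀² + 2aΔx = 25.0² + 2·-2·36 = 481 → v = 21.9 m/s
t = (v − v₀)/a = (21.9 − 25.0)/-2 = 1.53 s

Phase 2 (accelerating): v₀ = 21.9 m/s, a = 1.9 m/s².
v² = v₀² + 2aΔx = 21.9² + 2·1.9·148 = 1040 → v = 32.3 m/s
t = (v − v₀)/a = (32.3 − 21.9)/1.9 = 5.46 s

Phase 3 (decelerating): v₀ = 32.3 m/s, a = -3.1 m/s².
v = v₀ + at → t = (0 − 32.3) / -3.1 = 10.4 s
v² = v₀² + 2aΔx → Δx = (0² − 32.3²)/(2·-3.1) = 168 m
Total distance = 36.0 + 148 + 168 = 352 m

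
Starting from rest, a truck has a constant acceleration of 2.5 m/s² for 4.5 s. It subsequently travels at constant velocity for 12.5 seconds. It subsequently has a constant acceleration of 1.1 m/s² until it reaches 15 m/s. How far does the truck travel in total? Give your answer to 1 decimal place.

Phase 1 (accelerating): v₀ = 0 m/s, a = 2.5 m/s².
v = v₀ + at = 0 + (2.5)(4.5) = 11.2 m/s
Δx = v₀t + ½at² = 0·4.5 + 0.5·2.5·4.5² = 25.3 m

Phase 2 (constant speed): v₀ = 11.2 m/s, a = 0 m/s².
v = v₀ + at = 11.2 + (0)(12.5) = 11.2 m/s
Δx = v₀t + ½at² = 11.2·12.5 + 0.5·0·12.5² = 141 m

Phase 3 (accelerating): v₀ = 11.2 m/s, a = 1.1 m/s².
v = v₀ + at → t = (15 − 11.2) / 1.1 = 3.41 s
v² = v₀² + 2aΔx → Δx = (15² − 11.2²)/(2·1.1) = 44.7 m
Total distance = 25.3 + 141 + 44.7 = 211 m

210.7 m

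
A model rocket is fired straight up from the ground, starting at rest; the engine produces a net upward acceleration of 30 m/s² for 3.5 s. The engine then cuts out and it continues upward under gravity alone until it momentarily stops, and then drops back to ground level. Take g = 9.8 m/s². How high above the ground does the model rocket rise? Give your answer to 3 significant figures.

Phase 1 (powered ascent): v₀ = 0 m/s, a = 30 m/s².
v = v₀ + at = 0 + (30)(3.5) = 105 m/s
Δx = v₀t + ½at² = 0·3.5 + 0.5·30·3.5² = 184 m

Phase 2 (coasting upward): v₀ = 105 m/s, a = -9.8 m/s².
v = v₀ + at → t = (0 − 105) / -9.8 = 10.7 s
v² = v₀² + 2aΔx → Δx = (0² − 105²)/(2·-9.8) = 562 m
Maximum height = 184 + 562 = 746 m

746 m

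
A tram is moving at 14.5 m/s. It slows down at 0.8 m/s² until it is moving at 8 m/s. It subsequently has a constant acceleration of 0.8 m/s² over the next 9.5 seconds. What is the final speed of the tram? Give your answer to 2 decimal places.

Phase 1 (decelerating): v₀ = 14.5 m/s, a = -0.8 m/s².
v = v₀ + at → t = (8 − 14.5) / -0.8 = 8.12 s
v² = v₀² + 2aΔx → Δx = (8² − 14.5²)/(2·-0.8) = 91.4 m

Phase 2 (accelerating): v₀ = 8.00 m/s, a = 0.8 m/s².
v = v₀ + at = 8.00 + (0.8)(9.5) = 15.6 m/s
Δx = v₀t + ½at² = 8.00·9.5 + 0.5·0.8·9.5² = 112 m
Final speed = 15.6 m/s

15.60 m/s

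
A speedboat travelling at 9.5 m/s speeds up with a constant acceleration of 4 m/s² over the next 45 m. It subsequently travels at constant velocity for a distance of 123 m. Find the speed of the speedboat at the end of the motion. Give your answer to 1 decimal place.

21.2 m/s

Phase 1 (accelerating): v₀ = 9.50 m/s, a = 4 m/s².
v² = v₀² + 2aΔx = 9.50² + 2·4·45 = 450 → v = 21.2 m/s
t = (v − v₀)/a = (21.2 − 9.50)/4 = 2.93 s

Phase 2 (constant speed): v₀ = 21.2 m/s, a = 0 m/s².
Constant speed: t = d/v = 123/21.2 = 5.80 s
Final speed = 21.2 m/s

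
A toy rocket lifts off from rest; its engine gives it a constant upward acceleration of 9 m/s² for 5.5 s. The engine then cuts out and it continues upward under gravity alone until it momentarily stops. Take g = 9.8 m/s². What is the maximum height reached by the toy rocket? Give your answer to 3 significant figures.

261 m

Phase 1 (powered ascent): v₀ = 0 m/s, a = 9 m/s².
v = v₀ + at = 0 + (9)(5.5) = 49.5 m/s
Δx = v₀t + ½at² = 0·5.5 + 0.5·9·5.5² = 136 m

Phase 2 (coasting upward): v₀ = 49.5 m/s, a = -9.8 m/s².
v = v₀ + at → t = (0 − 49.5) / -9.8 = 5.05 s
v² = v₀² + 2aΔx → Δx = (0² − 49.5²)/(2·-9.8) = 125 m
Maximum height = 136 + 125 = 261 m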